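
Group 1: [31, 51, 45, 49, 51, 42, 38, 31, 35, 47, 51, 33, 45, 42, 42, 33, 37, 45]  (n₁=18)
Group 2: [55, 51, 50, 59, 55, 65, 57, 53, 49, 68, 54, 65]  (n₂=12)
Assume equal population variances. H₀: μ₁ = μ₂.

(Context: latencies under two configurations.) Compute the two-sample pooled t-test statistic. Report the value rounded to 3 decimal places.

x̄₁=41.556, s₁=7.006, n₁=18
x̄₂=56.750, s₂=6.283, n₂=12
s_p² = [17·7.006² + 11·6.283²]/28 = 45.3105
SE = √(s_p²·(1/18+1/12)) = 2.5086
t = (41.556−56.750)/2.5086 = -6.0569
df = 28

test statistic = -6.057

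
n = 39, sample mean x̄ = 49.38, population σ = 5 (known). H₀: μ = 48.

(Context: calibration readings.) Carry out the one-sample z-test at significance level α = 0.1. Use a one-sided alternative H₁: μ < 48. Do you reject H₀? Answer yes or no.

SE = σ/√n = 5/√39 = 0.8006
z = (x̄−μ₀)/SE = (49.38−48)/0.8006 = 1.7236
p-value (one-sided, H₁ less) = 0.95761
At α=0.1: p ≥ α → fail to reject H₀

reject H₀: no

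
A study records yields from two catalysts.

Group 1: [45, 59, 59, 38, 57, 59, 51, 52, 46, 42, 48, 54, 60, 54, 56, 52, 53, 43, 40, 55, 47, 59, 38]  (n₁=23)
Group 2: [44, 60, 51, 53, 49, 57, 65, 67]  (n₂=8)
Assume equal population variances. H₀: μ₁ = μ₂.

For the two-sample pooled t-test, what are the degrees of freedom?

degrees of freedom = 29

df = n₁ + n₂ − 2 = 23 + 8 − 2 = 29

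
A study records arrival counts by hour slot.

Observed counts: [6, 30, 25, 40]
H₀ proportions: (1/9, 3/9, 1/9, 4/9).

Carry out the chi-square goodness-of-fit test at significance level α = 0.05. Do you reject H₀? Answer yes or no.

reject H₀: yes

n = 101; E_i = n·p_i = [11.22, 33.67, 11.22, 44.89]
χ² = (6−11.22)²/11.22 + (30−33.67)²/33.67 + (25−11.22)²/11.22 + (40−44.89)²/44.89 = 20.2772
df = 3
p-value (upper-tail) = 0.00015
At α=0.05: p < α → reject H₀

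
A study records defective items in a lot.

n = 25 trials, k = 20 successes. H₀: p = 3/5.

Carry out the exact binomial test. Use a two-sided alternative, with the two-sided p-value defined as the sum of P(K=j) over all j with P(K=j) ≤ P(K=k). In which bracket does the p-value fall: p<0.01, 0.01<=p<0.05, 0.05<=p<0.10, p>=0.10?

p-value bracket: 0.01<=p<0.05

Exact binomial: n=25, k=20, p₀=3/5=0.6000
P(X=j) = C(n,j)·p₀^j·(1−p₀)^(n−j); p = Σ P(X=j) over j with P(X=j) ≤ P(X=20)
p-value (two-sided) = 0.04253
→ bracket: 0.01<=p<0.05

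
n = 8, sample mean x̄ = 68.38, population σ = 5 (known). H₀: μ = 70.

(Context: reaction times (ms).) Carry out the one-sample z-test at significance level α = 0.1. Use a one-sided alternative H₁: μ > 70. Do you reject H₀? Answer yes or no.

SE = σ/√n = 5/√8 = 1.7678
z = (x̄−μ₀)/SE = (68.38−70)/1.7678 = -0.9164
p-value (one-sided, H₁ greater) = 0.82027
At α=0.1: p ≥ α → fail to reject H₀

reject H₀: no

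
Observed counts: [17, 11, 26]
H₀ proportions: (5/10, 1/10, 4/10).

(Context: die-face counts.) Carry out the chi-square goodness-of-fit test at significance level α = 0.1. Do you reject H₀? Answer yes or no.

reject H₀: yes

n = 54; E_i = n·p_i = [27.00, 5.40, 21.60]
χ² = (17−27.00)²/27.00 + (11−5.40)²/5.40 + (26−21.60)²/21.60 = 10.4074
df = 2
p-value (upper-tail) = 0.00550
At α=0.1: p < α → reject H₀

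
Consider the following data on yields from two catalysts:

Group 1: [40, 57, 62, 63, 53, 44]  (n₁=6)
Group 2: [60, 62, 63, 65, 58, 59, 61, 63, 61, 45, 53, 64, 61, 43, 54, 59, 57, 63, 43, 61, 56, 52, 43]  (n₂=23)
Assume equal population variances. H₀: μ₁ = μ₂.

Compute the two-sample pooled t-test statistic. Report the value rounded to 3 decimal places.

x̄₁=53.167, s₁=9.453, n₁=6
x̄₂=56.783, s₂=7.103, n₂=23
s_p² = [5·9.453² + 22·7.103²]/27 = 57.6573
SE = √(s_p²·(1/6+1/23)) = 3.4809
t = (53.167−56.783)/3.4809 = -1.0388
df = 27

test statistic = -1.039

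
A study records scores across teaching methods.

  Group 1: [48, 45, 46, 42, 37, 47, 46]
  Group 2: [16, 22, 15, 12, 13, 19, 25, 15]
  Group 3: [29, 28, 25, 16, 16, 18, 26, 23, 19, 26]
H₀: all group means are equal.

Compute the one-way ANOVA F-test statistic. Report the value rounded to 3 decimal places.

Group means [44.43, 17.12, 22.60], grand mean 26.960
SSB = Σnᵢ(x̄ᵢ−x̄)² = 3099.971; SSW = ΣΣ(x−x̄ᵢ)² = 448.989
MSB = 3099.971/2 = 1549.9854; MSW = 448.989/22 = 20.4086
F = MSB/MSW = 75.9476
df = (2, 22)

test statistic = 75.948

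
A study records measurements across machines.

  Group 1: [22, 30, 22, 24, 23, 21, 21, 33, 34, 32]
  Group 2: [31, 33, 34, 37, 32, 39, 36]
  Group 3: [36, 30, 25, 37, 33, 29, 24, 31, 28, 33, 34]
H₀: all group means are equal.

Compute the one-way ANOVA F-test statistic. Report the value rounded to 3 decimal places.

Group means [26.20, 34.57, 30.91], grand mean 30.143
SSB = Σnᵢ(x̄ᵢ−x̄)² = 299.205; SSW = ΣΣ(x−x̄ᵢ)² = 486.223
MSB = 299.205/2 = 149.6026; MSW = 486.223/25 = 19.4489
F = MSB/MSW = 7.6921
df = (2, 25)

test statistic = 7.692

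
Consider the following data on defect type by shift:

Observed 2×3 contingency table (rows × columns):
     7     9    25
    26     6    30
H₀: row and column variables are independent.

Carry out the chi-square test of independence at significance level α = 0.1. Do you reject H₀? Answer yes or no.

Row totals [41, 62], col totals [33, 15, 55], n=103
χ² = (7−13.14)²/13.14 + (9−5.97)²/5.97 + (25−21.89)²/21.89 + (26−19.86)²/19.86 + (6−9.03)²/9.03 + (30−33.11)²/33.11 = 8.0469
df = 2
p-value (upper-tail) = 0.01789
At α=0.1: p < α → reject H₀

reject H₀: yes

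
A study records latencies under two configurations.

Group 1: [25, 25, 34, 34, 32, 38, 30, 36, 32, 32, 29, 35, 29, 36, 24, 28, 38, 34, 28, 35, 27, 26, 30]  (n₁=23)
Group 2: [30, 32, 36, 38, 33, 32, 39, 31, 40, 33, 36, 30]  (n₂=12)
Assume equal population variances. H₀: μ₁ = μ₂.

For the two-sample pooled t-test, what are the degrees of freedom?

df = n₁ + n₂ − 2 = 23 + 12 − 2 = 33

degrees of freedom = 33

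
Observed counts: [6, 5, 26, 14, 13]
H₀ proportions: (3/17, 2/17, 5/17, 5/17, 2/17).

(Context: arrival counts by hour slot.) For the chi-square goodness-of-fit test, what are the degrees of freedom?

degrees of freedom = 4

df = k − 1 = 5 − 1 = 4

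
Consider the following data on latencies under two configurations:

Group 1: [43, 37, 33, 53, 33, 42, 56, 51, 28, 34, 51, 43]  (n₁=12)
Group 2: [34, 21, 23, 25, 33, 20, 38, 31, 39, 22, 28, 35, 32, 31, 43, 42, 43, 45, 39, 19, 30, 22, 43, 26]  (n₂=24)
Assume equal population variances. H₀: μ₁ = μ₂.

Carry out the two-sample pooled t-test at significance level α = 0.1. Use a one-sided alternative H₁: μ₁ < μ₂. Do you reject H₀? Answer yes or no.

reject H₀: no

x̄₁=42.000, s₁=9.185, n₁=12
x̄₂=31.833, s₂=8.344, n₂=24
s_p² = [11·9.185² + 23·8.344²]/34 = 74.3922
SE = √(s_p²·(1/12+1/24)) = 3.0494
t = (42.000−31.833)/3.0494 = 3.3340
df = 34
p-value (one-sided, H₁ less) = 0.99896
At α=0.1: p ≥ α → fail to reject H₀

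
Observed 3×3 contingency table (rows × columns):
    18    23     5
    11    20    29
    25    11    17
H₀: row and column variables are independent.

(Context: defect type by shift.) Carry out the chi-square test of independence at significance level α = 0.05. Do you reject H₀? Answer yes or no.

reject H₀: yes

Row totals [46, 60, 53], col totals [54, 54, 51], n=159
χ² = (18−15.62)²/15.62 + (23−15.62)²/15.62 + (5−14.75)²/14.75 + (11−20.38)²/20.38 + (20−20.38)²/20.38 + (29−19.25)²/19.25 + (25−18.00)²/18.00 + (11−18.00)²/18.00 + (17−17.00)²/17.00 = 25.0057
df = 4
p-value (upper-tail) = 0.00005
At α=0.05: p < α → reject H₀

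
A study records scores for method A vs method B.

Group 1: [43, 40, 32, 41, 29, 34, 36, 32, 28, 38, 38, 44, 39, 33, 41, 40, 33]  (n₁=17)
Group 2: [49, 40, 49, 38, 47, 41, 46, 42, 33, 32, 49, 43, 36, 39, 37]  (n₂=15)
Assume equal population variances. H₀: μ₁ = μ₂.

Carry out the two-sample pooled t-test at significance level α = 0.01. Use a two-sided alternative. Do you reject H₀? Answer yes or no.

x̄₁=36.529, s₁=4.836, n₁=17
x̄₂=41.400, s₂=5.705, n₂=15
s_p² = [16·4.836² + 14·5.705²]/30 = 27.6612
SE = √(s_p²·(1/17+1/15)) = 1.8631
t = (36.529−41.400)/1.8631 = -2.6142
df = 30
p-value (two-sided) = 0.01385
At α=0.01: p ≥ α → fail to reject H₀

reject H₀: no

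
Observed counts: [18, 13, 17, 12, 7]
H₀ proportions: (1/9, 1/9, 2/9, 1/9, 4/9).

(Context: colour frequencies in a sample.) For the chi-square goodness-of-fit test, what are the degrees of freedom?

df = k − 1 = 5 − 1 = 4

degrees of freedom = 4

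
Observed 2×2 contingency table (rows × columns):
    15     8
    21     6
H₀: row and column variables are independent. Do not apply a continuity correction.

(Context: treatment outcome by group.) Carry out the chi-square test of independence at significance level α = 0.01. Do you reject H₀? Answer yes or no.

Row totals [23, 27], col totals [36, 14], n=50
χ² = (15−16.56)²/16.56 + (8−6.44)²/6.44 + (21−19.44)²/19.44 + (6−7.56)²/7.56 = 0.9719
df = 1
p-value (upper-tail) = 0.32420
At α=0.01: p ≥ α → fail to reject H₀

reject H₀: no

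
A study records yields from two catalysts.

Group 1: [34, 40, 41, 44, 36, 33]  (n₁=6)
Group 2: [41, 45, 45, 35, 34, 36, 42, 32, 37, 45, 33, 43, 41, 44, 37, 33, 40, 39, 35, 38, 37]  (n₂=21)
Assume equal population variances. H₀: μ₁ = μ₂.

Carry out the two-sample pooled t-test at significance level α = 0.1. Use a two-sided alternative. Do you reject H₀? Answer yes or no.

reject H₀: no

x̄₁=38.000, s₁=4.336, n₁=6
x̄₂=38.667, s₂=4.270, n₂=21
s_p² = [5·4.336² + 20·4.270²]/25 = 18.3467
SE = √(s_p²·(1/6+1/21)) = 1.9828
t = (38.000−38.667)/1.9828 = -0.3362
df = 25
p-value (two-sided) = 0.73950
At α=0.1: p ≥ α → fail to reject H₀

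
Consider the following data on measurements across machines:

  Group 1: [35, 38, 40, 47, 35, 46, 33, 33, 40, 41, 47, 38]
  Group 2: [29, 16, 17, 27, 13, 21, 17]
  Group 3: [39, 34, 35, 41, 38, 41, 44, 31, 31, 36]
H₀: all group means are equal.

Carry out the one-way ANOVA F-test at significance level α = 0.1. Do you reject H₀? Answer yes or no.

reject H₀: yes

Group means [39.42, 20.00, 37.00], grand mean 33.897
SSB = Σnᵢ(x̄ᵢ−x̄)² = 1813.773; SSW = ΣΣ(x−x̄ᵢ)² = 672.917
MSB = 1813.773/2 = 906.8865; MSW = 672.917/26 = 25.8814
F = MSB/MSW = 35.0401
df = (2, 26)
p-value (upper-tail) = 0.00000
At α=0.1: p < α → reject H₀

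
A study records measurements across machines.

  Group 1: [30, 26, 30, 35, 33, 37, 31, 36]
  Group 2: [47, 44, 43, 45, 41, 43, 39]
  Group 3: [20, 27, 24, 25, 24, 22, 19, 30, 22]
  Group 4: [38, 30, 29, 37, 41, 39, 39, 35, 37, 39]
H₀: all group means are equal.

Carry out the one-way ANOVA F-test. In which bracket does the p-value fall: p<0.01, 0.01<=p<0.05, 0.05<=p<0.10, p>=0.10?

p-value bracket: p<0.01

Group means [32.25, 43.14, 23.67, 36.40], grand mean 33.441
SSB = Σnᵢ(x̄ᵢ−x̄)² = 1617.625; SSW = ΣΣ(x−x̄ᵢ)² = 372.757
MSB = 1617.625/3 = 539.2084; MSW = 372.757/30 = 12.4252
F = MSB/MSW = 43.3962
df = (3, 30)
p-value (upper-tail) = 0.00000
→ bracket: p<0.01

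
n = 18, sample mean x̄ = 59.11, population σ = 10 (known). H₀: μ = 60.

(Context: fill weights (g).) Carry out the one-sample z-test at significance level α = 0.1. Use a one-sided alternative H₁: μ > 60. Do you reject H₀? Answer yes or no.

reject H₀: no

SE = σ/√n = 10/√18 = 2.3570
z = (x̄−μ₀)/SE = (59.11−60)/2.3570 = -0.3776
p-value (one-sided, H₁ greater) = 0.64713
At α=0.1: p ≥ α → fail to reject H₀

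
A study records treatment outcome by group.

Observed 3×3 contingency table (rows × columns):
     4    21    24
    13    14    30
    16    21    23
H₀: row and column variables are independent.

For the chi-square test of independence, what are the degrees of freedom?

degrees of freedom = 4

df = (r−1)(c−1) = (3−1)·(3−1) = 4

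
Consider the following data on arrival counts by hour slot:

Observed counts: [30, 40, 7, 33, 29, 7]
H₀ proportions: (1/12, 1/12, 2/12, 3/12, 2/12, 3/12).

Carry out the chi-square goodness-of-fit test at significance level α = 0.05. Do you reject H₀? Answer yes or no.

n = 146; E_i = n·p_i = [12.17, 12.17, 24.33, 36.50, 24.33, 36.50]
χ² = (30−12.17)²/12.17 + (40−12.17)²/12.17 + (7−24.33)²/24.33 + (33−36.50)²/36.50 + (29−24.33)²/24.33 + (7−36.50)²/36.50 = 127.2329
df = 5
p-value (upper-tail) = 0.00000
At α=0.05: p < α → reject H₀

reject H₀: yes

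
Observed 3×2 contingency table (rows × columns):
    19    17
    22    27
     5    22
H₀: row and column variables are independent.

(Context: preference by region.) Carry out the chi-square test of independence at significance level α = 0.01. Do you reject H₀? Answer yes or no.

reject H₀: no

Row totals [36, 49, 27], col totals [46, 66], n=112
χ² = (19−14.79)²/14.79 + (17−21.21)²/21.21 + (22−20.12)²/20.12 + (27−28.88)²/28.88 + (5−11.09)²/11.09 + (22−15.91)²/15.91 = 8.0090
df = 2
p-value (upper-tail) = 0.01823
At α=0.01: p ≥ α → fail to reject H₀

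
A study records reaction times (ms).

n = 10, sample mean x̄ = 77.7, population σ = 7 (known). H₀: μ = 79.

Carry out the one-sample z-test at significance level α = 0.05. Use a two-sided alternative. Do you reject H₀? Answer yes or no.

reject H₀: no

SE = σ/√n = 7/√10 = 2.2136
z = (x̄−μ₀)/SE = (77.7−79)/2.2136 = -0.5873
p-value (two-sided) = 0.55702
At α=0.05: p ≥ α → fail to reject H₀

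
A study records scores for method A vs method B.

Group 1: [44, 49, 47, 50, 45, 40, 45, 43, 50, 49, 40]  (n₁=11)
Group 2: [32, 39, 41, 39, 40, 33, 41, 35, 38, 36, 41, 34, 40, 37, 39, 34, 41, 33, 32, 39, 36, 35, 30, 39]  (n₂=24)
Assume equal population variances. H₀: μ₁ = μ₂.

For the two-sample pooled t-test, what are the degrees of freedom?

df = n₁ + n₂ − 2 = 11 + 24 − 2 = 33

degrees of freedom = 33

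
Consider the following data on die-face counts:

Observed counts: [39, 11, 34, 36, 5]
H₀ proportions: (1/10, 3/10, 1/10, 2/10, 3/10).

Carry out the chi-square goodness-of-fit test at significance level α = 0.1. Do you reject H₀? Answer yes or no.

n = 125; E_i = n·p_i = [12.50, 37.50, 12.50, 25.00, 37.50]
χ² = (39−12.50)²/12.50 + (11−37.50)²/37.50 + (34−12.50)²/12.50 + (36−25.00)²/25.00 + (5−37.50)²/37.50 = 144.8933
df = 4
p-value (upper-tail) = 0.00000
At α=0.1: p < α → reject H₀

reject H₀: yes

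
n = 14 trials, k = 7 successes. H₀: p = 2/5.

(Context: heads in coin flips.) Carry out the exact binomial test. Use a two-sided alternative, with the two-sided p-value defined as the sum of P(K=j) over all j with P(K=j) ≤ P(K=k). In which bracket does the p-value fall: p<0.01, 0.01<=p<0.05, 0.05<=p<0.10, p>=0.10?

p-value bracket: p>=0.10

Exact binomial: n=14, k=7, p₀=2/5=0.4000
P(X=j) = C(n,j)·p₀^j·(1−p₀)^(n−j); p = Σ P(X=j) over j with P(X=j) ≤ P(X=7)
p-value (two-sided) = 0.58680
→ bracket: p>=0.10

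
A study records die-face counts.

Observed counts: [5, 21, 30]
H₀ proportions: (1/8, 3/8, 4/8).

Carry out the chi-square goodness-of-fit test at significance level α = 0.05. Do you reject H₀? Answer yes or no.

n = 56; E_i = n·p_i = [7.00, 21.00, 28.00]
χ² = (5−7.00)²/7.00 + (21−21.00)²/21.00 + (30−28.00)²/28.00 = 0.7143
df = 2
p-value (upper-tail) = 0.69967
At α=0.05: p ≥ α → fail to reject H₀

reject H₀: no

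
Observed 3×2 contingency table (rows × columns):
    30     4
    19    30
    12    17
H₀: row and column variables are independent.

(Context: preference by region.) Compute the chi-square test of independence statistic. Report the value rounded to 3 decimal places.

Row totals [34, 49, 29], col totals [61, 51], n=112
χ² = (30−18.52)²/18.52 + (4−15.48)²/15.48 + (19−26.69)²/26.69 + (30−22.31)²/22.31 + (12−15.79)²/15.79 + (17−13.21)²/13.21 = 22.5003
df = 2

test statistic = 22.500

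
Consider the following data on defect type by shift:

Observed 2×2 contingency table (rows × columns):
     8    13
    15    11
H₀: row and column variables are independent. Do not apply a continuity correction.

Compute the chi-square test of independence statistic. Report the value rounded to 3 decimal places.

test statistic = 1.785

Row totals [21, 26], col totals [23, 24], n=47
χ² = (8−10.28)²/10.28 + (13−10.72)²/10.72 + (15−12.72)²/12.72 + (11−13.28)²/13.28 = 1.7854
df = 1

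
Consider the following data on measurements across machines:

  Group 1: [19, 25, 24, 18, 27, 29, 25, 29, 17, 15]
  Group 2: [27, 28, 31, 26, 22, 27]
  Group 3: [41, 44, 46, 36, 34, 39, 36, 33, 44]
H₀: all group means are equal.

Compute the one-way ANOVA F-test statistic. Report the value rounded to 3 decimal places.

Group means [22.80, 26.83, 39.22], grand mean 29.680
SSB = Σnᵢ(x̄ᵢ−x̄)² = 1341.451; SSW = ΣΣ(x−x̄ᵢ)² = 461.989
MSB = 1341.451/2 = 670.7256; MSW = 461.989/22 = 20.9995
F = MSB/MSW = 31.9401
df = (2, 22)

test statistic = 31.940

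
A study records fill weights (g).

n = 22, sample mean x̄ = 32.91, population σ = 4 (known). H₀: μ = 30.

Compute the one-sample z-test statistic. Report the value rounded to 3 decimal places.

SE = σ/√n = 4/√22 = 0.8528
z = (x̄−μ₀)/SE = (32.91−30)/0.8528 = 3.4123

test statistic = 3.412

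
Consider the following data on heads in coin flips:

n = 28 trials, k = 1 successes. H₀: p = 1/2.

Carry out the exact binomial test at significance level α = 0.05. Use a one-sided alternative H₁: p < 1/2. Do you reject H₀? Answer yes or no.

Exact binomial: n=28, k=1, p₀=1/2=0.5000
P(X≤1) from Σ C(n,i)·p₀^i·(1−p₀)^(n−i)
p-value (one-sided, H₁ less) = 0.00000
At α=0.05: p < α → reject H₀

reject H₀: yes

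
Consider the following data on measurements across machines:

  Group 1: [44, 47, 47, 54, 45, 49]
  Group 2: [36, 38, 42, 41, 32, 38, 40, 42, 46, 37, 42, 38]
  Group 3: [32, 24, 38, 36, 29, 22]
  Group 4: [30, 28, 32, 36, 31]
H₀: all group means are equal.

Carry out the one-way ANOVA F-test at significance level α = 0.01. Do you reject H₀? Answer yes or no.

Group means [47.67, 39.33, 30.17, 31.40], grand mean 37.793
SSB = Σnᵢ(x̄ᵢ−x̄)² = 1166.725; SSW = ΣΣ(x−x̄ᵢ)² = 448.033
MSB = 1166.725/3 = 388.9084; MSW = 448.033/25 = 17.9213
F = MSB/MSW = 21.7009
df = (3, 25)
p-value (upper-tail) = 0.00000
At α=0.01: p < α → reject H₀

reject H₀: yes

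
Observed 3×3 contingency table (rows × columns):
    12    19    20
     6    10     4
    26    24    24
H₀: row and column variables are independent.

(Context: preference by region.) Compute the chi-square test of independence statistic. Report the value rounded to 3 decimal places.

Row totals [51, 20, 74], col totals [44, 53, 48], n=145
χ² = (12−15.48)²/15.48 + (19−18.64)²/18.64 + (20−16.88)²/16.88 + (6−6.07)²/6.07 + (10−7.31)²/7.31 + (4−6.62)²/6.62 + (26−22.46)²/22.46 + (24−27.05)²/27.05 + (24−24.50)²/24.50 = 4.3041
df = 4

test statistic = 4.304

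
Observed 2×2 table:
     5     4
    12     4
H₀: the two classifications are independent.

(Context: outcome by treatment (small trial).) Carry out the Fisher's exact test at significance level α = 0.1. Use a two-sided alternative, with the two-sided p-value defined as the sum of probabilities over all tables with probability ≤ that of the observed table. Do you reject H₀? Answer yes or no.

reject H₀: no

Margins: r₁=9, r₂=16, c₁=17, c₂=8, n=25
p_obs = C(9,5)·C(16,12)/C(25,17); sum pmf over tables with pmf ≤ p_obs
p-value (two-sided) = 0.39422
At α=0.1: p ≥ α → fail to reject H₀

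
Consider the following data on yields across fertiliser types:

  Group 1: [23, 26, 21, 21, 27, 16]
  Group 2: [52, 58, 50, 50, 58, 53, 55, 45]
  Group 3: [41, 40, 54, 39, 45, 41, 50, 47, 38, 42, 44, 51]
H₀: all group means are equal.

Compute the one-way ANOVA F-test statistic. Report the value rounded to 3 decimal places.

Group means [22.33, 52.62, 44.33], grand mean 41.808
SSB = Σnᵢ(x̄ᵢ−x̄)² = 3288.163; SSW = ΣΣ(x−x̄ᵢ)² = 507.875
MSB = 3288.163/2 = 1644.0817; MSW = 507.875/23 = 22.0815
F = MSB/MSW = 74.4551
df = (2, 23)

test statistic = 74.455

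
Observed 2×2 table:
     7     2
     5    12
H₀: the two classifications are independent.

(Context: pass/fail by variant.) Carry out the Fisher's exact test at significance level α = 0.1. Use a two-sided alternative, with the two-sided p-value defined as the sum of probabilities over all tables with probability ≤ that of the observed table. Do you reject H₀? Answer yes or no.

reject H₀: yes

Margins: r₁=9, r₂=17, c₁=12, c₂=14, n=26
p_obs = C(9,7)·C(17,5)/C(26,12); sum pmf over tables with pmf ≤ p_obs
p-value (two-sided) = 0.03753
At α=0.1: p < α → reject H₀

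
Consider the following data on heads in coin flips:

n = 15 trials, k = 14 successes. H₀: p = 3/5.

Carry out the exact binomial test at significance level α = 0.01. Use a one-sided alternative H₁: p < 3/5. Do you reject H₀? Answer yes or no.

Exact binomial: n=15, k=14, p₀=3/5=0.6000
P(X≤14) from Σ C(n,i)·p₀^i·(1−p₀)^(n−i)
p-value (one-sided, H₁ less) = 0.99953
At α=0.01: p ≥ α → fail to reject H₀

reject H₀: no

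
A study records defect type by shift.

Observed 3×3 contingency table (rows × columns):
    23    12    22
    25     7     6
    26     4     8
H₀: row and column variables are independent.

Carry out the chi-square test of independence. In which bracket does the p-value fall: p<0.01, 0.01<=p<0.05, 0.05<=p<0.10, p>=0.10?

Row totals [57, 38, 38], col totals [74, 23, 36], n=133
χ² = (23−31.71)²/31.71 + (12−9.86)²/9.86 + (22−15.43)²/15.43 + (25−21.14)²/21.14 + (7−6.57)²/6.57 + (6−10.29)²/10.29 + (26−21.14)²/21.14 + (4−6.57)²/6.57 + (8−10.29)²/10.29 = 10.8066
df = 4
p-value (upper-tail) = 0.02883
→ bracket: 0.01<=p<0.05

p-value bracket: 0.01<=p<0.05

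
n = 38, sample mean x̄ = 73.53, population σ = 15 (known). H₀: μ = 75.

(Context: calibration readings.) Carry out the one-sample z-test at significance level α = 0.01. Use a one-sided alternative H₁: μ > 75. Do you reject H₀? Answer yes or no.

reject H₀: no

SE = σ/√n = 15/√38 = 2.4333
z = (x̄−μ₀)/SE = (73.53−75)/2.4333 = -0.6041
p-value (one-sided, H₁ greater) = 0.72712
At α=0.01: p ≥ α → fail to reject H₀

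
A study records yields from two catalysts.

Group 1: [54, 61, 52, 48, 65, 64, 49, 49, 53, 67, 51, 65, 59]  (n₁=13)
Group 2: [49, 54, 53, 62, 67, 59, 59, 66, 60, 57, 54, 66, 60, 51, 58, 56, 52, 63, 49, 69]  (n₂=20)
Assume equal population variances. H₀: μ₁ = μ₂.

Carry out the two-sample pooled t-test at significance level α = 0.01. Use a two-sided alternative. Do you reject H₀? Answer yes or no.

x̄₁=56.692, s₁=7.016, n₁=13
x̄₂=58.200, s₂=6.023, n₂=20
s_p² = [12·7.016² + 19·6.023²]/31 = 41.2893
SE = √(s_p²·(1/13+1/20)) = 2.2892
t = (56.692−58.200)/2.2892 = -0.6586
df = 31
p-value (two-sided) = 0.51501
At α=0.01: p ≥ α → fail to reject H₀

reject H₀: no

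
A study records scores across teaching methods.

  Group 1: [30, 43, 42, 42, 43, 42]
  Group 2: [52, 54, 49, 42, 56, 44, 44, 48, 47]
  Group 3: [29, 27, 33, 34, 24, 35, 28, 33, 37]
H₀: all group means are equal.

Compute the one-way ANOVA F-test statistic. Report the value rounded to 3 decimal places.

Group means [40.33, 48.44, 31.11], grand mean 39.917
SSB = Σnᵢ(x̄ᵢ−x̄)² = 1353.389; SSW = ΣΣ(x−x̄ᵢ)² = 460.444
MSB = 1353.389/2 = 676.6944; MSW = 460.444/21 = 21.9259
F = MSB/MSW = 30.8628
df = (2, 21)

test statistic = 30.863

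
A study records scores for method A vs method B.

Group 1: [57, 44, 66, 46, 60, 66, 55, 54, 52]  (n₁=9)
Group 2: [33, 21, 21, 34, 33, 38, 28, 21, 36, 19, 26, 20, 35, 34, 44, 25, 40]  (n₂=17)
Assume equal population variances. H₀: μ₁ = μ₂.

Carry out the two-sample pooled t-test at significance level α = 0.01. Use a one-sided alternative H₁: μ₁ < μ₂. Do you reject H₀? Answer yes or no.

reject H₀: no

x̄₁=55.556, s₁=7.748, n₁=9
x̄₂=29.882, s₂=7.825, n₂=17
s_p² = [8·7.748² + 16·7.825²]/24 = 60.8328
SE = √(s_p²·(1/9+1/17)) = 3.2152
t = (55.556−29.882)/3.2152 = 7.9849
df = 24
p-value (one-sided, H₁ less) = 1.00000
At α=0.01: p ≥ α → fail to reject H₀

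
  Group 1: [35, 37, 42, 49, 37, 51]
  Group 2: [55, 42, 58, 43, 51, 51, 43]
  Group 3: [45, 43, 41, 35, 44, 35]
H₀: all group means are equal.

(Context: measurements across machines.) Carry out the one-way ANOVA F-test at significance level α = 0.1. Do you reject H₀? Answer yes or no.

Group means [41.83, 49.00, 40.50], grand mean 44.053
SSB = Σnᵢ(x̄ᵢ−x̄)² = 276.614; SSW = ΣΣ(x−x̄ᵢ)² = 574.333
MSB = 276.614/2 = 138.3070; MSW = 574.333/16 = 35.8958
F = MSB/MSW = 3.8530
df = (2, 16)
p-value (upper-tail) = 0.04306
At α=0.1: p < α → reject H₀

reject H₀: yes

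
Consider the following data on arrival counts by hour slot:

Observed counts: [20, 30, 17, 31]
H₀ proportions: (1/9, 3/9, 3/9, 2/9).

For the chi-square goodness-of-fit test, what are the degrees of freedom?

degrees of freedom = 3

df = k − 1 = 4 − 1 = 3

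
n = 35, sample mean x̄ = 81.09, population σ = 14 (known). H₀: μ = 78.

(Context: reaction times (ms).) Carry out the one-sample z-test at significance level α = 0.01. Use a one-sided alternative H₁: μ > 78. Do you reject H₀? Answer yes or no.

reject H₀: no

SE = σ/√n = 14/√35 = 2.3664
z = (x̄−μ₀)/SE = (81.09−78)/2.3664 = 1.3058
p-value (one-sided, H₁ greater) = 0.09582
At α=0.01: p ≥ α → fail to reject H₀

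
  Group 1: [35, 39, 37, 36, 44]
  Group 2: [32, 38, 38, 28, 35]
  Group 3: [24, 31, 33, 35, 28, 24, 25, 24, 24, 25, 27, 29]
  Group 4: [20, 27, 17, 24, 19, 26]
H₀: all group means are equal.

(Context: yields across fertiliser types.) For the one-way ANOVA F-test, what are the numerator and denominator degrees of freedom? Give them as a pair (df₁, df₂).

k = 4 groups, N = 28 total
df = (k−1, N−k) = (4−1, 28−4) = (3, 24)

degrees of freedom = [3, 24]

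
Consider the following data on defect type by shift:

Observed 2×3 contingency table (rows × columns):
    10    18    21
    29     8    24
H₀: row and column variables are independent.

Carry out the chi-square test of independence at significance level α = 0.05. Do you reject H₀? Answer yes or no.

Row totals [49, 61], col totals [39, 26, 45], n=110
χ² = (10−17.37)²/17.37 + (18−11.58)²/11.58 + (21−20.05)²/20.05 + (29−21.63)²/21.63 + (8−14.42)²/14.42 + (24−24.95)²/24.95 = 12.1379
df = 2
p-value (upper-tail) = 0.00231
At α=0.05: p < α → reject H₀

reject H₀: yes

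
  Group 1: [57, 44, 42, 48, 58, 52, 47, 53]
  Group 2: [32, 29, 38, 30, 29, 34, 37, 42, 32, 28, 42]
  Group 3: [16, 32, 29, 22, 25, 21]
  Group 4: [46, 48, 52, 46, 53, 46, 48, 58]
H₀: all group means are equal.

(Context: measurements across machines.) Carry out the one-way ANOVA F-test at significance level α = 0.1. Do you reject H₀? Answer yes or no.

reject H₀: yes

Group means [50.12, 33.91, 24.17, 49.62], grand mean 39.879
SSB = Σnᵢ(x̄ᵢ−x̄)² = 3473.023; SSW = ΣΣ(x−x̄ᵢ)² = 800.492
MSB = 3473.023/3 = 1157.6742; MSW = 800.492/29 = 27.6032
F = MSB/MSW = 41.9399
df = (3, 29)
p-value (upper-tail) = 0.00000
At α=0.1: p < α → reject H₀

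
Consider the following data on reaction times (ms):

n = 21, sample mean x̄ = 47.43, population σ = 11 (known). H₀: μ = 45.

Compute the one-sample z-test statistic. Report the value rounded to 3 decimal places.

test statistic = 1.012

SE = σ/√n = 11/√21 = 2.4004
z = (x̄−μ₀)/SE = (47.43−45)/2.4004 = 1.0123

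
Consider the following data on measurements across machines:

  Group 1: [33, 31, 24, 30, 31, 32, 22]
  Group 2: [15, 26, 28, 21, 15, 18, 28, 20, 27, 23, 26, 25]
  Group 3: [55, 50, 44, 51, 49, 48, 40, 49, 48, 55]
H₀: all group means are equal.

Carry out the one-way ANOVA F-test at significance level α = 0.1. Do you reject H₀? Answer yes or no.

reject H₀: yes

Group means [29.00, 22.67, 48.90], grand mean 33.241
SSB = Σnᵢ(x̄ᵢ−x̄)² = 3919.744; SSW = ΣΣ(x−x̄ᵢ)² = 545.567
MSB = 3919.744/2 = 1959.8718; MSW = 545.567/26 = 20.9833
F = MSB/MSW = 93.4014
df = (2, 26)
p-value (upper-tail) = 0.00000
At α=0.1: p < α → reject H₀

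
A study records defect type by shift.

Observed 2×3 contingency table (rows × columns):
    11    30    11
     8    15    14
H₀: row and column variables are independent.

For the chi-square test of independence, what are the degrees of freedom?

degrees of freedom = 2

df = (r−1)(c−1) = (2−1)·(3−1) = 2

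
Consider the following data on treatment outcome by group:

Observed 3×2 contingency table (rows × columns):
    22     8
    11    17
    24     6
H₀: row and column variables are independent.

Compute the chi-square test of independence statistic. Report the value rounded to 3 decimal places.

Row totals [30, 28, 30], col totals [57, 31], n=88
χ² = (22−19.43)²/19.43 + (8−10.57)²/10.57 + (11−18.14)²/18.14 + (17−9.86)²/9.86 + (24−19.43)²/19.43 + (6−10.57)²/10.57 = 11.9833
df = 2

test statistic = 11.983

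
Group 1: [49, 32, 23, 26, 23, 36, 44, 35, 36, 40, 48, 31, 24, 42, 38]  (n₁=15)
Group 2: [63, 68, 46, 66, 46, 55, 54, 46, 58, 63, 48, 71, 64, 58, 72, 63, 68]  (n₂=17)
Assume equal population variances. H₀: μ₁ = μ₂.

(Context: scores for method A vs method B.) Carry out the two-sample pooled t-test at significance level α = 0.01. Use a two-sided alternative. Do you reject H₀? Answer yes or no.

x̄₁=35.133, s₁=8.643, n₁=15
x̄₂=59.353, s₂=8.895, n₂=17
s_p² = [14·8.643² + 16·8.895²]/30 = 77.0539
SE = √(s_p²·(1/15+1/17)) = 3.1096
t = (35.133−59.353)/3.1096 = -7.7887
df = 30
p-value (two-sided) = 0.00000
At α=0.01: p < α → reject H₀

reject H₀: yes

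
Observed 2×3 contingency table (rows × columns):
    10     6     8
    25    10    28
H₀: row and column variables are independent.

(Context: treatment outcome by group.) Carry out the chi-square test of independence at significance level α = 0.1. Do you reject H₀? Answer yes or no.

Row totals [24, 63], col totals [35, 16, 36], n=87
χ² = (10−9.66)²/9.66 + (6−4.41)²/4.41 + (8−9.93)²/9.93 + (25−25.34)²/25.34 + (10−11.59)²/11.59 + (28−26.07)²/26.07 = 1.3227
df = 2
p-value (upper-tail) = 0.51615
At α=0.1: p ≥ α → fail to reject H₀

reject H₀: no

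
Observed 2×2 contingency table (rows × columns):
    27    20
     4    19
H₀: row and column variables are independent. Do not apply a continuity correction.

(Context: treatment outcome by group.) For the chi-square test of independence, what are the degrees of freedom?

degrees of freedom = 1

df = (r−1)(c−1) = (2−1)·(2−1) = 1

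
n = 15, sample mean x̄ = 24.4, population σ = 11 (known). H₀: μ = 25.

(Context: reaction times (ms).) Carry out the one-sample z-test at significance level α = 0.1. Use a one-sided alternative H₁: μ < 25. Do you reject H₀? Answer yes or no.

reject H₀: no

SE = σ/√n = 11/√15 = 2.8402
z = (x̄−μ₀)/SE = (24.4−25)/2.8402 = -0.2113
p-value (one-sided, H₁ less) = 0.41634
At α=0.1: p ≥ α → fail to reject H₀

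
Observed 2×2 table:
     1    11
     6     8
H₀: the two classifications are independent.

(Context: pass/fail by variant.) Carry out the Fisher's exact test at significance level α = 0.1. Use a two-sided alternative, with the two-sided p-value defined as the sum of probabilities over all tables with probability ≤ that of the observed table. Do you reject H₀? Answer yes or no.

Margins: r₁=12, r₂=14, c₁=7, c₂=19, n=26
p_obs = C(12,1)·C(14,6)/C(26,7); sum pmf over tables with pmf ≤ p_obs
p-value (two-sided) = 0.08087
At α=0.1: p < α → reject H₀

reject H₀: yes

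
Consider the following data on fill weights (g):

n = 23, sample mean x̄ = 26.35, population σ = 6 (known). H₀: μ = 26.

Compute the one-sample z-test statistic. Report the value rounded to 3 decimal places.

SE = σ/√n = 6/√23 = 1.2511
z = (x̄−μ₀)/SE = (26.35−26)/1.2511 = 0.2798

test statistic = 0.280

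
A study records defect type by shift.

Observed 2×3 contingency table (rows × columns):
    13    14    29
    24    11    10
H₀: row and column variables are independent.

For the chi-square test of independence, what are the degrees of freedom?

df = (r−1)(c−1) = (2−1)·(3−1) = 2

degrees of freedom = 2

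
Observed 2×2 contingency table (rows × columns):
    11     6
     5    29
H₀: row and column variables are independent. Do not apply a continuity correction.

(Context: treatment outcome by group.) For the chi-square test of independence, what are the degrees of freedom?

df = (r−1)(c−1) = (2−1)·(2−1) = 1

degrees of freedom = 1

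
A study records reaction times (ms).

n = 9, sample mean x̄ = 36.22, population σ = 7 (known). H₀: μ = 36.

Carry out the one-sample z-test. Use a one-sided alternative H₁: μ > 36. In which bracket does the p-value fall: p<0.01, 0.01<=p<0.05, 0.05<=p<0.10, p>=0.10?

p-value bracket: p>=0.10

SE = σ/√n = 7/√9 = 2.3333
z = (x̄−μ₀)/SE = (36.22−36)/2.3333 = 0.0943
p-value (one-sided, H₁ greater) = 0.46244
→ bracket: p>=0.10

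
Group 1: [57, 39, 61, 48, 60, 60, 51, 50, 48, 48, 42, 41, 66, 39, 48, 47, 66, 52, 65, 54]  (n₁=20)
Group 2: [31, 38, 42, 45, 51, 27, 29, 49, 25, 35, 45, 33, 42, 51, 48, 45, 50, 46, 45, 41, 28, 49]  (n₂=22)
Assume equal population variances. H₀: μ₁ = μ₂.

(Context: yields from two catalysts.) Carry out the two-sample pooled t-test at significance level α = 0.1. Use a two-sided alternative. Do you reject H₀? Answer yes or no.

x̄₁=52.100, s₁=8.741, n₁=20
x̄₂=40.682, s₂=8.510, n₂=22
s_p² = [19·8.741² + 21·8.510²]/40 = 74.3143
SE = √(s_p²·(1/20+1/22)) = 2.6634
t = (52.100−40.682)/2.6634 = 4.2871
df = 40
p-value (two-sided) = 0.00011
At α=0.1: p < α → reject H₀

reject H₀: yes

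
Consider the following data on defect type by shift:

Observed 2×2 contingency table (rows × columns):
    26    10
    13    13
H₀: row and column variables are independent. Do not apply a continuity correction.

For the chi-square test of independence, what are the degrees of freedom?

degrees of freedom = 1

df = (r−1)(c−1) = (2−1)·(2−1) = 1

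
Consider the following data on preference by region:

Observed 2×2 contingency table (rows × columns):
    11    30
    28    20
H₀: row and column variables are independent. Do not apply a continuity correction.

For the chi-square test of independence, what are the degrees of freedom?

degrees of freedom = 1

df = (r−1)(c−1) = (2−1)·(2−1) = 1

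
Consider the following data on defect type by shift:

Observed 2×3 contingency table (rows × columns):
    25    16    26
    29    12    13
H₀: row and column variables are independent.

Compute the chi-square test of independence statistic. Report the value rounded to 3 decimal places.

test statistic = 3.849

Row totals [67, 54], col totals [54, 28, 39], n=121
χ² = (25−29.90)²/29.90 + (16−15.50)²/15.50 + (26−21.60)²/21.60 + (29−24.10)²/24.10 + (12−12.50)²/12.50 + (13−17.40)²/17.40 = 3.8488
df = 2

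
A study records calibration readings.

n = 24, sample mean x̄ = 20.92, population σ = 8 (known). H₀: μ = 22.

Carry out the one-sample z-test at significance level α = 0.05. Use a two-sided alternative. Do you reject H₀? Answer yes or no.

SE = σ/√n = 8/√24 = 1.6330
z = (x̄−μ₀)/SE = (20.92−22)/1.6330 = -0.6614
p-value (two-sided) = 0.50838
At α=0.05: p ≥ α → fail to reject H₀

reject H₀: no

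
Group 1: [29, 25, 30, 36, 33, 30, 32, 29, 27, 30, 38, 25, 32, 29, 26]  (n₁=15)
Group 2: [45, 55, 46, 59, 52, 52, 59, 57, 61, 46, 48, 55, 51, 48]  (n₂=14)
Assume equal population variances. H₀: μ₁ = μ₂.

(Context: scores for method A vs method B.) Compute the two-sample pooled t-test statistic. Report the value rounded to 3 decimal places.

test statistic = -13.116

x̄₁=30.067, s₁=3.731, n₁=15
x̄₂=52.429, s₂=5.360, n₂=14
s_p² = [14·3.731² + 13·5.360²]/27 = 21.0504
SE = √(s_p²·(1/15+1/14)) = 1.7050
t = (30.067−52.429)/1.7050 = -13.1156
df = 27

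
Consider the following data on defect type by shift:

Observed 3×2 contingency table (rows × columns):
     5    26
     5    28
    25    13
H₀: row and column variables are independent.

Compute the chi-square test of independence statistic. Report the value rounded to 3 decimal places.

test statistic = 26.627

Row totals [31, 33, 38], col totals [35, 67], n=102
χ² = (5−10.64)²/10.64 + (26−20.36)²/20.36 + (5−11.32)²/11.32 + (28−21.68)²/21.68 + (25−13.04)²/13.04 + (13−24.96)²/24.96 = 26.6271
df = 2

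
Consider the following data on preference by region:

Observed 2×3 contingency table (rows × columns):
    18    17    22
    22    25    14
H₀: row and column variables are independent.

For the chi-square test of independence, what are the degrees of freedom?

degrees of freedom = 2

df = (r−1)(c−1) = (2−1)·(3−1) = 2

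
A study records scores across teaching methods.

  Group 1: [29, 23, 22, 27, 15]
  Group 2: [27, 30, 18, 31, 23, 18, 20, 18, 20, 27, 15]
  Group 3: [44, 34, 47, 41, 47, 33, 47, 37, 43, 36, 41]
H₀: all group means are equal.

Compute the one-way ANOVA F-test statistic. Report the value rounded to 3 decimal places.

test statistic = 37.650

Group means [23.20, 22.45, 40.91], grand mean 30.111
SSB = Σnᵢ(x̄ᵢ−x̄)² = 2166.230; SSW = ΣΣ(x−x̄ᵢ)² = 690.436
MSB = 2166.230/2 = 1083.1152; MSW = 690.436/24 = 28.7682
F = MSB/MSW = 37.6498
df = (2, 24)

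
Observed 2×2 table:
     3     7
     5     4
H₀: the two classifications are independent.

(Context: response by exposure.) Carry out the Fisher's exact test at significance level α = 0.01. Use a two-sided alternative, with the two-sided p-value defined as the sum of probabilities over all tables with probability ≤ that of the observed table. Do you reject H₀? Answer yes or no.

reject H₀: no

Margins: r₁=10, r₂=9, c₁=8, c₂=11, n=19
p_obs = C(10,3)·C(9,5)/C(19,8); sum pmf over tables with pmf ≤ p_obs
p-value (two-sided) = 0.36985
At α=0.01: p ≥ α → fail to reject H₀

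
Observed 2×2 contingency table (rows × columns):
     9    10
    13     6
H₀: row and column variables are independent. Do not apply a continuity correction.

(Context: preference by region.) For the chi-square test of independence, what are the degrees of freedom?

degrees of freedom = 1

df = (r−1)(c−1) = (2−1)·(2−1) = 1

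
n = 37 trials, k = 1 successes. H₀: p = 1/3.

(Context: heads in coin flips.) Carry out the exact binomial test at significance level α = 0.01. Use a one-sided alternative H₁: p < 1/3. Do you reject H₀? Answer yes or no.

reject H₀: yes

Exact binomial: n=37, k=1, p₀=1/3=0.3333
P(X≤1) from Σ C(n,i)·p₀^i·(1−p₀)^(n−i)
p-value (one-sided, H₁ less) = 0.00001
At α=0.01: p < α → reject H₀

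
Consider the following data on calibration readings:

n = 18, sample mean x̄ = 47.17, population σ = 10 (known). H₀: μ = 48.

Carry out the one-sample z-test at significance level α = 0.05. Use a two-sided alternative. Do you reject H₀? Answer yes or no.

SE = σ/√n = 10/√18 = 2.3570
z = (x̄−μ₀)/SE = (47.17−48)/2.3570 = -0.3521
p-value (two-sided) = 0.72473
At α=0.05: p ≥ α → fail to reject H₀

reject H₀: no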